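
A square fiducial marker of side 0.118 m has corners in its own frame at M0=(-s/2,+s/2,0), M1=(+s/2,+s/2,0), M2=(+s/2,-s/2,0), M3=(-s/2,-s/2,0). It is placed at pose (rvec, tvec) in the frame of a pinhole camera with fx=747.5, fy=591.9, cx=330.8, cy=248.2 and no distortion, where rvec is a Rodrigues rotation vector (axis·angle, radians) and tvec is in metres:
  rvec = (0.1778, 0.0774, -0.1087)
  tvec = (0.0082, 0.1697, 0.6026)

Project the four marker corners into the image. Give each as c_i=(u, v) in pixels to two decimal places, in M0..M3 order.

Intrinsics K: fx=747.5, fy=591.9, cx=330.8, cy=248.2
Marker side s = 0.118 m; corners in marker frame (Z=0):
  M0 = (-0.0590, +0.0590, 0)
  M1 = (+0.0590, +0.0590, 0)
  M2 = (+0.0590, -0.0590, 0)
  M3 = (-0.0590, -0.0590, 0)
rvec = (0.1778, 0.0774, -0.1087), |rvec| = θ = 0.22230 rad = 12.737°
Rodrigues: sinθ=0.22048, 1−cosθ=0.02461; R = I + sinθ·[k]× + (1−cosθ)·[k]×²:
    [+0.99113 +0.11466 +0.06714]
    [-0.10095 +0.97838 -0.18053]
    [-0.08639 +0.17215 +0.98128]
t = (0.0082, 0.1697, 0.6026) m
M0: Pc = R·M0+t = (-0.04351, +0.23338, +0.61785); u = 747.5·(-0.04351)/0.61785 + 330.8 = 278.1578, v = 591.9·(+0.23338)/0.61785 + 248.2 = 471.7770
M1: Pc = R·M1+t = (+0.07344, +0.22147, +0.60766); u = 747.5·(+0.07344)/0.60766 + 330.8 = 421.1428, v = 591.9·(+0.22147)/0.60766 + 248.2 = 463.9239
M2: Pc = R·M2+t = (+0.05991, +0.10602, +0.58735); u = 747.5·(+0.05991)/0.58735 + 330.8 = 407.0484, v = 591.9·(+0.10602)/0.58735 + 248.2 = 355.0415
M3: Pc = R·M3+t = (-0.05704, +0.11793, +0.59754); u = 747.5·(-0.05704)/0.59754 + 330.8 = 259.4429, v = 591.9·(+0.11793)/0.59754 + 248.2 = 365.0190

c0=(278.16, 471.78) c1=(421.14, 463.92) c2=(407.05, 355.04) c3=(259.44, 365.02)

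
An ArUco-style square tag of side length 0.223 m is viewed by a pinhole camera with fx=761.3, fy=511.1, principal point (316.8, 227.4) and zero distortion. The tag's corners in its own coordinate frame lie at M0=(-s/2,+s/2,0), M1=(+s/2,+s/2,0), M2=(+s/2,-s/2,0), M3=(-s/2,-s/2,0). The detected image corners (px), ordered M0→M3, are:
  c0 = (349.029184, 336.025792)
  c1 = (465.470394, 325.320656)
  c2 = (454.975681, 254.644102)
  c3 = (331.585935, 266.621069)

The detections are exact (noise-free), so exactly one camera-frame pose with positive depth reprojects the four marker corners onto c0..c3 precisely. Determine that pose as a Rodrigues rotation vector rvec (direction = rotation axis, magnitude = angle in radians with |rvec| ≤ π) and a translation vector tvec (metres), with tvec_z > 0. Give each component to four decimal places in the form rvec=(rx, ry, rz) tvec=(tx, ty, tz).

Intrinsics K: fx=761.3, fy=511.1, cx=316.8, cy=227.4
Marker side s = 0.223 m; corners in marker frame (Z=0):
  M0 = (-0.1115, +0.1115, 0)
  M1 = (+0.1115, +0.1115, 0)
  M2 = (+0.1115, -0.1115, 0)
  M3 = (-0.1115, -0.1115, 0)
Detected image corners:
  c0 = (349.029184, 336.025792) px
  c1 = (465.470394, 325.320656) px
  c2 = (454.975681, 254.644102) px
  c3 = (331.585935, 266.621069) px
Planar DLT: solve 8×8 A·h = b for H (H[2,2]=1):
  H  [+521.81800 +168.51591 +400.21294]
  H  [-62.19237 +392.22531 +296.70953]
  H  [-0.03863 +0.26434 +1.00000]
B = K⁻¹H; ‖b₁‖=0.710295, ‖b₂‖=0.710295; λ = 2/(‖b₁‖+‖b₂‖) = 1.407866, sign → tz>0 ⇒ λ=+1.407866
r₁ = λ·B[:,0] = (+0.98762,-0.14712,-0.05438); r₂ = λ·B[:,1] = (+0.15677,+0.91483,+0.37216)
r₃ = r₁×r₂ = (-0.00500,-0.37608,+0.92657); SVD([r₁ r₂ r₃]) → R = UVᵀ:
  R  [+0.98762 +0.15677 -0.00500]
  R  [-0.14712 +0.91483 -0.37608]
  R  [-0.05438 +0.37216 +0.92657]
t = (+0.15425, +0.19092, +1.40787) m
tr R = 2.829030; θ = arccos((tr R − 1)/2) = 0.416489 rad = 23.863°
axis k = ((R−Rᵀ)₃₂, (R−Rᵀ)₁₃, (R−Rᵀ)₂₁) / (2 sinθ) = (+0.924777, +0.061025, -0.375585)
rvec = θ·k = (+0.385159, +0.025416, -0.156427)

rvec=(0.3852, 0.0254, -0.1564) tvec=(0.1543, 0.1909, 1.4079)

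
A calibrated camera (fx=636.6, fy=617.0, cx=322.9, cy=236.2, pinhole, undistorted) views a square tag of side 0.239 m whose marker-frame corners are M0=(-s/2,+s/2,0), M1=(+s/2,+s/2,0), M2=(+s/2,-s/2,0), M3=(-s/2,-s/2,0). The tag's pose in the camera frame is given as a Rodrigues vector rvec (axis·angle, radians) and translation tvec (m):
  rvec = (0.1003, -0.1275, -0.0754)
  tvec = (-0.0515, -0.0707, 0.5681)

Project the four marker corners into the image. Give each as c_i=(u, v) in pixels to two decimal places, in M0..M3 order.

Intrinsics K: fx=636.6, fy=617.0, cx=322.9, cy=236.2
Marker side s = 0.239 m; corners in marker frame (Z=0):
  M0 = (-0.1195, +0.1195, 0)
  M1 = (+0.1195, +0.1195, 0)
  M2 = (+0.1195, -0.1195, 0)
  M3 = (-0.1195, -0.1195, 0)
rvec = (0.1003, -0.1275, -0.0754), |rvec| = θ = 0.17889 rad = 10.250°
Rodrigues: sinθ=0.17794, 1−cosθ=0.01596; R = I + sinθ·[k]× + (1−cosθ)·[k]×²:
    [+0.98906 +0.06862 -0.13059]
    [-0.08138 +0.99215 -0.09497]
    [+0.12305 +0.10456 +0.98688]
t = (-0.0515, -0.0707, 0.5681) m
M0: Pc = R·M0+t = (-0.16149, +0.05759, +0.56589); u = 636.6·(-0.16149)/0.56589 + 322.9 = 141.2289, v = 617.0·(+0.05759)/0.56589 + 236.2 = 298.9871
M1: Pc = R·M1+t = (+0.07489, +0.03814, +0.59530); u = 636.6·(+0.07489)/0.59530 + 322.9 = 402.9887, v = 617.0·(+0.03814)/0.59530 + 236.2 = 275.7276
M2: Pc = R·M2+t = (+0.05849, -0.19899, +0.57031); u = 636.6·(+0.05849)/0.57031 + 322.9 = 388.1911, v = 617.0·(-0.19899)/0.57031 + 236.2 = 20.9232
M3: Pc = R·M3+t = (-0.17789, -0.17954, +0.54090); u = 636.6·(-0.17789)/0.54090 + 322.9 = 113.5334, v = 617.0·(-0.17954)/0.54090 + 236.2 = 31.4035

c0=(141.23, 298.99) c1=(402.99, 275.73) c2=(388.19, 20.92) c3=(113.53, 31.40)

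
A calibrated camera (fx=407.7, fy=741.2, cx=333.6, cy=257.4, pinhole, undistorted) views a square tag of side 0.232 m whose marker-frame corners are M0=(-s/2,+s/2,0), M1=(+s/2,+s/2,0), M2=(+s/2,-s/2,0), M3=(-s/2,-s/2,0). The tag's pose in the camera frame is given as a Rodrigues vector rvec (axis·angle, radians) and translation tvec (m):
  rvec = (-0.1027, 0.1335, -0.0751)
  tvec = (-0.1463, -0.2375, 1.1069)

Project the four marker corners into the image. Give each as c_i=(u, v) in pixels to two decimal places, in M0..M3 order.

c0=(240.60, 181.92) c1=(324.62, 166.84) c2=(319.01, 14.43) c3=(236.98, 33.19)

Intrinsics K: fx=407.7, fy=741.2, cx=333.6, cy=257.4
Marker side s = 0.232 m; corners in marker frame (Z=0):
  M0 = (-0.1160, +0.1160, 0)
  M1 = (+0.1160, +0.1160, 0)
  M2 = (+0.1160, -0.1160, 0)
  M3 = (-0.1160, -0.1160, 0)
rvec = (-0.1027, 0.1335, -0.0751), |rvec| = θ = 0.18442 rad = 10.566°
Rodrigues: sinθ=0.18337, 1−cosθ=0.01696; R = I + sinθ·[k]× + (1−cosθ)·[k]×²:
    [+0.98830 +0.06784 +0.13659]
    [-0.08151 +0.99193 +0.09712]
    [-0.12890 -0.10712 +0.98586]
t = (-0.1463, -0.2375, 1.1069) m
M0: Pc = R·M0+t = (-0.25307, -0.11298, +1.10943); u = 407.7·(-0.25307)/1.10943 + 333.6 = 240.5987, v = 741.2·(-0.11298)/1.10943 + 257.4 = 181.9182
M1: Pc = R·M1+t = (-0.02379, -0.13189, +1.07952); u = 407.7·(-0.02379)/1.07952 + 333.6 = 324.6162, v = 741.2·(-0.13189)/1.07952 + 257.4 = 166.8433
M2: Pc = R·M2+t = (-0.03953, -0.36202, +1.10437); u = 407.7·(-0.03953)/1.10437 + 333.6 = 319.0081, v = 741.2·(-0.36202)/1.10437 + 257.4 = 14.4310
M3: Pc = R·M3+t = (-0.26881, -0.34311, +1.13428); u = 407.7·(-0.26881)/1.13428 + 333.6 = 236.9792, v = 741.2·(-0.34311)/1.13428 + 257.4 = 33.1939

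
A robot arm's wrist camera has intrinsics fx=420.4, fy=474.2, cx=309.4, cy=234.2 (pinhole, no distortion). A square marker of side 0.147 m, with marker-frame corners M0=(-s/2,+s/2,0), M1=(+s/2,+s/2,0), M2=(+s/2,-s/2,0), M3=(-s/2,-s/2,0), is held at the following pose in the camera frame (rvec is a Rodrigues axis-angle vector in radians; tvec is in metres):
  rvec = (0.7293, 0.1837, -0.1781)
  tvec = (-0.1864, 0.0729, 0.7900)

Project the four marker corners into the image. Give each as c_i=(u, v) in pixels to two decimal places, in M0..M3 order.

Intrinsics K: fx=420.4, fy=474.2, cx=309.4, cy=234.2
Marker side s = 0.147 m; corners in marker frame (Z=0):
  M0 = (-0.0735, +0.0735, 0)
  M1 = (+0.0735, +0.0735, 0)
  M2 = (+0.0735, -0.0735, 0)
  M3 = (-0.0735, -0.0735, 0)
rvec = (0.7293, 0.1837, -0.1781), |rvec| = θ = 0.77288 rad = 44.283°
Rodrigues: sinθ=0.69820, 1−cosθ=0.28410; R = I + sinθ·[k]× + (1−cosθ)·[k]×²:
    [+0.96886 +0.22461 +0.10417]
    [-0.09717 +0.73195 -0.67439]
    [-0.22772 +0.64327 +0.73099]
t = (-0.1864, 0.0729, 0.7900) m
M0: Pc = R·M0+t = (-0.24110, +0.13384, +0.85402); u = 420.4·(-0.24110)/0.85402 + 309.4 = 190.7144, v = 474.2·(+0.13384)/0.85402 + 234.2 = 308.5161
M1: Pc = R·M1+t = (-0.09868, +0.11956, +0.82054); u = 420.4·(-0.09868)/0.82054 + 309.4 = 258.8420, v = 474.2·(+0.11956)/0.82054 + 234.2 = 303.2928
M2: Pc = R·M2+t = (-0.13170, +0.01196, +0.72598); u = 420.4·(-0.13170)/0.72598 + 309.4 = 233.1371, v = 474.2·(+0.01196)/0.72598 + 234.2 = 242.0116
M3: Pc = R·M3+t = (-0.27412, +0.02624, +0.75946); u = 420.4·(-0.27412)/0.75946 + 309.4 = 157.6599, v = 474.2·(+0.02624)/0.75946 + 234.2 = 250.5864

c0=(190.71, 308.52) c1=(258.84, 303.29) c2=(233.14, 242.01) c3=(157.66, 250.59)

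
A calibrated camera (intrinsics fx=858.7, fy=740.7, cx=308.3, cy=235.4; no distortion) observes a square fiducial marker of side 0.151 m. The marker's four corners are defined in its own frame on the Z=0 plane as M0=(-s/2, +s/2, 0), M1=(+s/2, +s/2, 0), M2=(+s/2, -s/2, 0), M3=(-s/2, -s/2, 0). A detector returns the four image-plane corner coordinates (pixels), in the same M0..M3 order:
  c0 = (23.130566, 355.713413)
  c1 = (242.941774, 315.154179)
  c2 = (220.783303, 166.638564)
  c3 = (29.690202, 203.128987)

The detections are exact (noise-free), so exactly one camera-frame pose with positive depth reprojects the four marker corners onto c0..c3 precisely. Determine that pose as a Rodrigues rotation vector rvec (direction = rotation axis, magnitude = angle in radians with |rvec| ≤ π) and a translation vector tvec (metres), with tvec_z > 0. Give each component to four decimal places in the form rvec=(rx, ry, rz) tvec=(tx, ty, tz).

rvec=(-0.5980, 0.0986, -0.1967) tvec=(-0.1288, 0.0163, 0.6147)

Intrinsics K: fx=858.7, fy=740.7, cx=308.3, cy=235.4
Marker side s = 0.151 m; corners in marker frame (Z=0):
  M0 = (-0.0755, +0.0755, 0)
  M1 = (+0.0755, +0.0755, 0)
  M2 = (+0.0755, -0.0755, 0)
  M3 = (-0.0755, -0.0755, 0)
Detected image corners:
  c0 = (23.130566, 355.713413) px
  c1 = (242.941774, 315.154179) px
  c2 = (220.783303, 166.638564) px
  c3 = (29.690202, 203.128987) px
Planar DLT: solve 8×8 A·h = b for H (H[2,2]=1):
  H  [+1346.57510 -68.01985 +128.41983]
  H  [-269.10958 +756.81682 +254.99358]
  H  [-0.05734 -0.92352 +1.00000]
B = K⁻¹H; ‖b₁‖=1.626801, ‖b₂‖=1.626801; λ = 2/(‖b₁‖+‖b₂‖) = 0.614703, sign → tz>0 ⇒ λ=+0.614703
r₁ = λ·B[:,0] = (+0.97661,-0.21213,-0.03525); r₂ = λ·B[:,1] = (+0.15513,+0.80849,-0.56769)
r₃ = r₁×r₂ = (+0.14892,+0.54894,+0.82249); SVD([r₁ r₂ r₃]) → R = UVᵀ:
  R  [+0.97661 +0.15513 +0.14892]
  R  [-0.21213 +0.80849 +0.54894]
  R  [-0.03525 -0.56769 +0.82249]
t = (-0.12877, +0.01626, +0.61470) m
tr R = 2.607588; θ = arccos((tr R − 1)/2) = 0.637151 rad = 36.506°
axis k = ((R−Rᵀ)₃₂, (R−Rᵀ)₁₃, (R−Rᵀ)₂₁) / (2 sinθ) = (-0.938491, +0.154788, -0.308667)
rvec = θ·k = (-0.597961, +0.098623, -0.196668)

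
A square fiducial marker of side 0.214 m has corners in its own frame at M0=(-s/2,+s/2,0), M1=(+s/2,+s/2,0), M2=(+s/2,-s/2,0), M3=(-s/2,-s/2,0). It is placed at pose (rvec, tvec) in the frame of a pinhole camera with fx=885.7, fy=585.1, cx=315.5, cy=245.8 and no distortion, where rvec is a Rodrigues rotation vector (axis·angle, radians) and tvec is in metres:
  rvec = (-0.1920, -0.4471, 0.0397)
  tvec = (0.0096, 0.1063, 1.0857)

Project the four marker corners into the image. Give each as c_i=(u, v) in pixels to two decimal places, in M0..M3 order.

Intrinsics K: fx=885.7, fy=585.1, cx=315.5, cy=245.8
Marker side s = 0.214 m; corners in marker frame (Z=0):
  M0 = (-0.1070, +0.1070, 0)
  M1 = (+0.1070, +0.1070, 0)
  M2 = (+0.1070, -0.1070, 0)
  M3 = (-0.1070, -0.1070, 0)
rvec = (-0.1920, -0.4471, 0.0397), |rvec| = θ = 0.48820 rad = 27.972°
Rodrigues: sinθ=0.46904, 1−cosθ=0.11682; R = I + sinθ·[k]× + (1−cosθ)·[k]×²:
    [+0.90125 +0.00393 -0.43329]
    [+0.08022 +0.98116 +0.17576]
    [+0.42581 -0.19316 +0.88395]
t = (0.0096, 0.1063, 1.0857) m
M0: Pc = R·M0+t = (-0.08641, +0.20270, +1.01947); u = 885.7·(-0.08641)/1.01947 + 315.5 = 240.4260, v = 585.1·(+0.20270)/1.01947 + 245.8 = 362.1352
M1: Pc = R·M1+t = (+0.10645, +0.21987, +1.11059); u = 885.7·(+0.10645)/1.11059 + 315.5 = 400.3976, v = 585.1·(+0.21987)/1.11059 + 245.8 = 361.6338
M2: Pc = R·M2+t = (+0.10561, +0.00990, +1.15193); u = 885.7·(+0.10561)/1.15193 + 315.5 = 396.7037, v = 585.1·(+0.00990)/1.15193 + 245.8 = 250.8281
M3: Pc = R·M3+t = (-0.08725, -0.00727, +1.06081); u = 885.7·(-0.08725)/1.06081 + 315.5 = 242.6486, v = 585.1·(-0.00727)/1.06081 + 245.8 = 241.7917

c0=(240.43, 362.14) c1=(400.40, 361.63) c2=(396.70, 250.83) c3=(242.65, 241.79)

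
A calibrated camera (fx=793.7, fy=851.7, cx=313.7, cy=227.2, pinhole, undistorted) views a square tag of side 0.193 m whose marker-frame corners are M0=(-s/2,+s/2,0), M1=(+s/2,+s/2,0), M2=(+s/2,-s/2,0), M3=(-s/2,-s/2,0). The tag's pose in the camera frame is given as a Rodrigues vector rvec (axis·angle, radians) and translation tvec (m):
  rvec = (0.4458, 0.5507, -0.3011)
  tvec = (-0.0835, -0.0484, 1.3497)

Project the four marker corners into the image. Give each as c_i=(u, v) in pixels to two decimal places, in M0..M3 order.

Intrinsics K: fx=793.7, fy=851.7, cx=313.7, cy=227.2
Marker side s = 0.193 m; corners in marker frame (Z=0):
  M0 = (-0.0965, +0.0965, 0)
  M1 = (+0.0965, +0.0965, 0)
  M2 = (+0.0965, -0.0965, 0)
  M3 = (-0.0965, -0.0965, 0)
rvec = (0.4458, 0.5507, -0.3011), |rvec| = θ = 0.76985 rad = 44.109°
Rodrigues: sinθ=0.69603, 1−cosθ=0.28199; R = I + sinθ·[k]× + (1−cosθ)·[k]×²:
    [+0.81257 +0.38903 +0.43403]
    [-0.15542 +0.86231 -0.48194]
    [-0.56176 +0.32416 +0.76115]
t = (-0.0835, -0.0484, 1.3497) m
M0: Pc = R·M0+t = (-0.12437, +0.04981, +1.43519); u = 793.7·(-0.12437)/1.43519 + 313.7 = 244.9192, v = 851.7·(+0.04981)/1.43519 + 227.2 = 256.7597
M1: Pc = R·M1+t = (+0.03245, +0.01981, +1.32677); u = 793.7·(+0.03245)/1.32677 + 313.7 = 333.1152, v = 851.7·(+0.01981)/1.32677 + 227.2 = 239.9197
M2: Pc = R·M2+t = (-0.04263, -0.14661, +1.26421); u = 793.7·(-0.04263)/1.26421 + 313.7 = 286.9368, v = 851.7·(-0.14661)/1.26421 + 227.2 = 128.4281
M3: Pc = R·M3+t = (-0.19945, -0.11661, +1.37263); u = 793.7·(-0.19945)/1.37263 + 313.7 = 198.3684, v = 851.7·(-0.11661)/1.37263 + 227.2 = 154.8420

c0=(244.92, 256.76) c1=(333.12, 239.92) c2=(286.94, 128.43) c3=(198.37, 154.84)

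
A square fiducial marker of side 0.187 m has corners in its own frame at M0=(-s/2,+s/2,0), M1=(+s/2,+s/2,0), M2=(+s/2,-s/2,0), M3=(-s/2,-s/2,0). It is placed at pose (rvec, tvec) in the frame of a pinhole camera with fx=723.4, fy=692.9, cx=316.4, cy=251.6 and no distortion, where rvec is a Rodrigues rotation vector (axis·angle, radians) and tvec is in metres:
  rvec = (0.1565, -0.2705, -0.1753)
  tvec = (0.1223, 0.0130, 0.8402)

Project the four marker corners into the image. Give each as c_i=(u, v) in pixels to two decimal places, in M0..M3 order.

Intrinsics K: fx=723.4, fy=692.9, cx=316.4, cy=251.6
Marker side s = 0.187 m; corners in marker frame (Z=0):
  M0 = (-0.0935, +0.0935, 0)
  M1 = (+0.0935, +0.0935, 0)
  M2 = (+0.0935, -0.0935, 0)
  M3 = (-0.0935, -0.0935, 0)
rvec = (0.1565, -0.2705, -0.1753), |rvec| = θ = 0.35832 rad = 20.530°
Rodrigues: sinθ=0.35070, 1−cosθ=0.06351; R = I + sinθ·[k]× + (1−cosθ)·[k]×²:
    [+0.94860 +0.15063 -0.27832]
    [-0.19251 +0.97268 -0.12972]
    [+0.25118 +0.17663 +0.95169]
t = (0.1223, 0.0130, 0.8402) m
M0: Pc = R·M0+t = (+0.04769, +0.12195, +0.83323); u = 723.4·(+0.04769)/0.83323 + 316.4 = 357.8036, v = 692.9·(+0.12195)/0.83323 + 251.6 = 353.0082
M1: Pc = R·M1+t = (+0.22508, +0.08595, +0.88020); u = 723.4·(+0.22508)/0.88020 + 316.4 = 501.3827, v = 692.9·(+0.08595)/0.88020 + 251.6 = 319.2572
M2: Pc = R·M2+t = (+0.19691, -0.09595, +0.84717); u = 723.4·(+0.19691)/0.84717 + 316.4 = 484.5420, v = 692.9·(-0.09595)/0.84717 + 251.6 = 173.1259
M3: Pc = R·M3+t = (+0.01952, -0.05995, +0.80020); u = 723.4·(+0.01952)/0.80020 + 316.4 = 334.0479, v = 692.9·(-0.05995)/0.80020 + 251.6 = 199.6924

c0=(357.80, 353.01) c1=(501.38, 319.26) c2=(484.54, 173.13) c3=(334.05, 199.69)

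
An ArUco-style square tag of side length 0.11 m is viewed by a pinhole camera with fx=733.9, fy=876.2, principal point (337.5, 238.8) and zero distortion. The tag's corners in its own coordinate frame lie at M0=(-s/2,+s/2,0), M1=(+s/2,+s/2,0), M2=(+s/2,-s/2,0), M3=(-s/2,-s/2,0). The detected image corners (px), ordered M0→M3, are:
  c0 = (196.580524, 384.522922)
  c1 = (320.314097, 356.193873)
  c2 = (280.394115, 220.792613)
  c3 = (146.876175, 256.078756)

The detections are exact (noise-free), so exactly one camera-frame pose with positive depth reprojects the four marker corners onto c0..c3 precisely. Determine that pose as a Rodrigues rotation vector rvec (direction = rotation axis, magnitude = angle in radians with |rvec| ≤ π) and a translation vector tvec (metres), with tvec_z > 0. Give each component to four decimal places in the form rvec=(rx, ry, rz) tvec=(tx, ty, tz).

Intrinsics K: fx=733.9, fy=876.2, cx=337.5, cy=238.8
Marker side s = 0.11 m; corners in marker frame (Z=0):
  M0 = (-0.0550, +0.0550, 0)
  M1 = (+0.0550, +0.0550, 0)
  M2 = (+0.0550, -0.0550, 0)
  M3 = (-0.0550, -0.0550, 0)
Detected image corners:
  c0 = (196.580524, 384.522922) px
  c1 = (320.314097, 356.193873) px
  c2 = (280.394115, 220.792613) px
  c3 = (146.876175, 256.078756) px
Planar DLT: solve 8×8 A·h = b for H (H[2,2]=1):
  H  [+1099.30031 +595.04000 +235.99694]
  H  [-375.58740 +1439.88644 +307.52273]
  H  [-0.28846 +0.79203 +1.00000]
B = K⁻¹H; ‖b₁‖=1.692453, ‖b₂‖=1.692453; λ = 2/(‖b₁‖+‖b₂‖) = 0.590858, sign → tz>0 ⇒ λ=+0.590858
r₁ = λ·B[:,0] = (+0.96342,-0.20682,-0.17044); r₂ = λ·B[:,1] = (+0.26385,+0.84343,+0.46798)
r₃ = r₁×r₂ = (+0.04696,-0.49583,+0.86715); SVD([r₁ r₂ r₃]) → R = UVᵀ:
  R  [+0.96342 +0.26385 +0.04696]
  R  [-0.20682 +0.84343 -0.49583]
  R  [-0.17044 +0.46798 +0.86715]
t = (-0.08172, +0.04634, +0.59086) m
tr R = 2.674002; θ = arccos((tr R − 1)/2) = 0.579017 rad = 33.175°
axis k = ((R−Rᵀ)₃₂, (R−Rᵀ)₁₃, (R−Rᵀ)₂₁) / (2 sinθ) = (+0.880666, +0.198647, -0.430077)
rvec = θ·k = (+0.509920, +0.115020, -0.249022)

rvec=(0.5099, 0.1150, -0.2490) tvec=(-0.0817, 0.0463, 0.5909)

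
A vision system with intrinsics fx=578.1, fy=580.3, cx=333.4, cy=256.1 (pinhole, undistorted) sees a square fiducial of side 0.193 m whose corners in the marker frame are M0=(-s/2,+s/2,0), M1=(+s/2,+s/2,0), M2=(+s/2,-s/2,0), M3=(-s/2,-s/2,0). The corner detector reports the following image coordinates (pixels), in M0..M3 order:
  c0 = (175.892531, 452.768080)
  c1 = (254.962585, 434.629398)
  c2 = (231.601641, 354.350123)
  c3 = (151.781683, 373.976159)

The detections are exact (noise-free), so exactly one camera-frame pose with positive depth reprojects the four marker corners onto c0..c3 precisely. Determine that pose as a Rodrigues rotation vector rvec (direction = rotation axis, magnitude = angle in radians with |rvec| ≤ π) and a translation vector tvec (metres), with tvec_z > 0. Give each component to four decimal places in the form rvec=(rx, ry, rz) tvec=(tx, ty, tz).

rvec=(0.1093, 0.0924, -0.2578) tvec=(-0.2968, 0.3368, 1.3190)

Intrinsics K: fx=578.1, fy=580.3, cx=333.4, cy=256.1
Marker side s = 0.193 m; corners in marker frame (Z=0):
  M0 = (-0.0965, +0.0965, 0)
  M1 = (+0.0965, +0.0965, 0)
  M2 = (+0.0965, -0.0965, 0)
  M3 = (-0.0965, -0.0965, 0)
Detected image corners:
  c0 = (175.892531, 452.768080) px
  c1 = (254.962585, 434.629398) px
  c2 = (231.601641, 354.350123) px
  c3 = (151.781683, 373.976159) px
Planar DLT: solve 8×8 A·h = b for H (H[2,2]=1):
  H  [+395.40826 +137.79775 +203.33762]
  H  [-129.97567 +441.43794 +404.28249]
  H  [-0.07963 +0.07270 +1.00000]
B = K⁻¹H; ‖b₁‖=0.758131, ‖b₂‖=0.758131; λ = 2/(‖b₁‖+‖b₂‖) = 1.319034, sign → tz>0 ⇒ λ=+1.319034
r₁ = λ·B[:,0] = (+0.96277,-0.24908,-0.10504); r₂ = λ·B[:,1] = (+0.25911,+0.96108,+0.09589)
r₃ = r₁×r₂ = (+0.07707,-0.11954,+0.98983); SVD([r₁ r₂ r₃]) → R = UVᵀ:
  R  [+0.96277 +0.25911 +0.07707]
  R  [-0.24908 +0.96108 -0.11954]
  R  [-0.10504 +0.09589 +0.98983]
t = (-0.29676, +0.33682, +1.31903) m
tr R = 2.913680; θ = arccos((tr R − 1)/2) = 0.294869 rad = 16.895°
axis k = ((R−Rᵀ)₃₂, (R−Rᵀ)₁₃, (R−Rᵀ)₂₁) / (2 sinθ) = (+0.370654, +0.313312, -0.874329)
rvec = θ·k = (+0.109295, +0.092386, -0.257813)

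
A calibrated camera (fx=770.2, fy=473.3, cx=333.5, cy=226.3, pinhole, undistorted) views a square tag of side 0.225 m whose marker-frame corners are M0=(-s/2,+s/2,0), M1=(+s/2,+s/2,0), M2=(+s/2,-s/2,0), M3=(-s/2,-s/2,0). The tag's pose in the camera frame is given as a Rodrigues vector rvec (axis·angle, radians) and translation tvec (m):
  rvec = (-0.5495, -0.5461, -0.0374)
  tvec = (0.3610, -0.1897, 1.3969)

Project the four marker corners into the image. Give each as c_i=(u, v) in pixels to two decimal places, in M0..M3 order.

Intrinsics K: fx=770.2, fy=473.3, cx=333.5, cy=226.3
Marker side s = 0.225 m; corners in marker frame (Z=0):
  M0 = (-0.1125, +0.1125, 0)
  M1 = (+0.1125, +0.1125, 0)
  M2 = (+0.1125, -0.1125, 0)
  M3 = (-0.1125, -0.1125, 0)
rvec = (-0.5495, -0.5461, -0.0374), |rvec| = θ = 0.77561 rad = 44.439°
Rodrigues: sinθ=0.70015, 1−cosθ=0.28601; R = I + sinθ·[k]× + (1−cosθ)·[k]×²:
    [+0.85755 +0.17643 -0.48320]
    [+0.10891 +0.85578 +0.50575]
    [+0.50274 -0.48633 +0.71466]
t = (0.3610, -0.1897, 1.3969) m
M0: Pc = R·M0+t = (+0.28437, -0.10568, +1.28563); u = 770.2·(+0.28437)/1.28563 + 333.5 = 503.8639, v = 473.3·(-0.10568)/1.28563 + 226.3 = 187.3954
M1: Pc = R·M1+t = (+0.47732, -0.08117, +1.39875); u = 770.2·(+0.47732)/1.39875 + 333.5 = 596.3310, v = 473.3·(-0.08117)/1.39875 + 226.3 = 198.8332
M2: Pc = R·M2+t = (+0.43763, -0.27372, +1.50817); u = 770.2·(+0.43763)/1.50817 + 333.5 = 556.9890, v = 473.3·(-0.27372)/1.50817 + 226.3 = 140.3992
M3: Pc = R·M3+t = (+0.24468, -0.29823, +1.39505); u = 770.2·(+0.24468)/1.39505 + 333.5 = 468.5848, v = 473.3·(-0.29823)/1.39505 + 226.3 = 125.1205

c0=(503.86, 187.40) c1=(596.33, 198.83) c2=(556.99, 140.40) c3=(468.58, 125.12)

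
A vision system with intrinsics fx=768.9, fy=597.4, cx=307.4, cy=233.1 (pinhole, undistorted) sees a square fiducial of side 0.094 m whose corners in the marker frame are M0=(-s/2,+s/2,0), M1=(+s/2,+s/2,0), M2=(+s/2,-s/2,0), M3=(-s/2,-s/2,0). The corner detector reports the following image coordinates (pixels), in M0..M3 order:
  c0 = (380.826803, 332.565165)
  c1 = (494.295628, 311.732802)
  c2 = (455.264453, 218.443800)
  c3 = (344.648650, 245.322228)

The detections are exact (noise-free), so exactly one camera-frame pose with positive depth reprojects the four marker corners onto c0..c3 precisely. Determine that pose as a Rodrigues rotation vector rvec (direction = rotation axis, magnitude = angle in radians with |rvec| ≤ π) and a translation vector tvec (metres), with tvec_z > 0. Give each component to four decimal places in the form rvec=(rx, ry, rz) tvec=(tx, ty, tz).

Intrinsics K: fx=768.9, fy=597.4, cx=307.4, cy=233.1
Marker side s = 0.094 m; corners in marker frame (Z=0):
  M0 = (-0.0470, +0.0470, 0)
  M1 = (+0.0470, +0.0470, 0)
  M2 = (+0.0470, -0.0470, 0)
  M3 = (-0.0470, -0.0470, 0)
Detected image corners:
  c0 = (380.826803, 332.565165) px
  c1 = (494.295628, 311.732802) px
  c2 = (455.264453, 218.443800) px
  c3 = (344.648650, 245.322228) px
Planar DLT: solve 8×8 A·h = b for H (H[2,2]=1):
  H  [+890.30223 +387.32899 +416.83668]
  H  [-453.34921 +951.11252 +277.35794]
  H  [-0.72026 -0.02915 +1.00000]
B = K⁻¹H; ‖b₁‖=1.684509, ‖b₂‖=1.684509; λ = 2/(‖b₁‖+‖b₂‖) = 0.593645, sign → tz>0 ⇒ λ=+0.593645
r₁ = λ·B[:,0] = (+0.85832,-0.28366,-0.42758); r₂ = λ·B[:,1] = (+0.30596,+0.95189,-0.01730)
r₃ = r₁×r₂ = (+0.41192,-0.11597,+0.90381); SVD([r₁ r₂ r₃]) → R = UVᵀ:
  R  [+0.85832 +0.30596 +0.41192]
  R  [-0.28366 +0.95189 -0.11597]
  R  [-0.42758 -0.01730 +0.90381]
t = (+0.08449, +0.04398, +0.59364) m
tr R = 2.714017; θ = arccos((tr R − 1)/2) = 0.541361 rad = 31.018°
axis k = ((R−Rᵀ)₃₂, (R−Rᵀ)₁₃, (R−Rᵀ)₂₁) / (2 sinθ) = (+0.095736, +0.814567, -0.572115)
rvec = θ·k = (+0.051828, +0.440974, -0.309721)

rvec=(0.0518, 0.4410, -0.3097) tvec=(0.0845, 0.0440, 0.5936)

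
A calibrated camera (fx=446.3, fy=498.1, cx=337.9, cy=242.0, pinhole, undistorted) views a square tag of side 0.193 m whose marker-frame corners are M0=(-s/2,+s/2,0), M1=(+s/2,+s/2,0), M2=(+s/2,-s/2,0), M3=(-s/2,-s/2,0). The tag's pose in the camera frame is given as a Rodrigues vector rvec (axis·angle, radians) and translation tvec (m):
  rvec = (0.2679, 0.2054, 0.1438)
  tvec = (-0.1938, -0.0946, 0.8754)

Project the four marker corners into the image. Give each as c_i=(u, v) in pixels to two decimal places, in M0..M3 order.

c0=(193.16, 231.87) c1=(281.77, 249.70) c2=(289.92, 139.83) c3=(195.52, 125.34)

Intrinsics K: fx=446.3, fy=498.1, cx=337.9, cy=242.0
Marker side s = 0.193 m; corners in marker frame (Z=0):
  M0 = (-0.0965, +0.0965, 0)
  M1 = (+0.0965, +0.0965, 0)
  M2 = (+0.0965, -0.0965, 0)
  M3 = (-0.0965, -0.0965, 0)
rvec = (0.2679, 0.2054, 0.1438), |rvec| = θ = 0.36693 rad = 21.024°
Rodrigues: sinθ=0.35875, 1−cosθ=0.06657; R = I + sinθ·[k]× + (1−cosθ)·[k]×²:
    [+0.96892 -0.11339 +0.21987]
    [+0.16780 +0.95429 -0.24733]
    [-0.18177 +0.27653 +0.94366]
t = (-0.1938, -0.0946, 0.8754) m
M0: Pc = R·M0+t = (-0.29824, -0.01870, +0.91963); u = 446.3·(-0.29824)/0.91963 + 337.9 = 193.1612, v = 498.1·(-0.01870)/0.91963 + 242.0 = 231.8695
M1: Pc = R·M1+t = (-0.11124, +0.01368, +0.88454); u = 446.3·(-0.11124)/0.88454 + 337.9 = 281.7727, v = 498.1·(+0.01368)/0.88454 + 242.0 = 249.7045
M2: Pc = R·M2+t = (-0.08936, -0.17050, +0.83117); u = 446.3·(-0.08936)/0.83117 + 337.9 = 289.9194, v = 498.1·(-0.17050)/0.83117 + 242.0 = 139.8261
M3: Pc = R·M3+t = (-0.27636, -0.20288, +0.86626); u = 446.3·(-0.27636)/0.86626 + 337.9 = 195.5185, v = 498.1·(-0.20288)/0.86626 + 242.0 = 125.3422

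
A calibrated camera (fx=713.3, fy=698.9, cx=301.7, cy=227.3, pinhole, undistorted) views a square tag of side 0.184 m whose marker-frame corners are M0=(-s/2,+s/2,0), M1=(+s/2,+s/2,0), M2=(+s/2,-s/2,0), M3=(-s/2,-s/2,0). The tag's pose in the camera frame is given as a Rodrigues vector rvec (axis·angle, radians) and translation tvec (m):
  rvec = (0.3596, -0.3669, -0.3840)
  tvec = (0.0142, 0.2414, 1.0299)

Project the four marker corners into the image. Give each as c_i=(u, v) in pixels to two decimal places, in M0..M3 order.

Intrinsics K: fx=713.3, fy=698.9, cx=301.7, cy=227.3
Marker side s = 0.184 m; corners in marker frame (Z=0):
  M0 = (-0.0920, +0.0920, 0)
  M1 = (+0.0920, +0.0920, 0)
  M2 = (+0.0920, -0.0920, 0)
  M3 = (-0.0920, -0.0920, 0)
rvec = (0.3596, -0.3669, -0.3840), |rvec| = θ = 0.64139 rad = 36.749°
Rodrigues: sinθ=0.59831, 1−cosθ=0.19874; R = I + sinθ·[k]× + (1−cosθ)·[k]×²:
    [+0.86373 +0.29447 -0.40896]
    [-0.42195 +0.86630 -0.26738]
    [+0.27555 +0.40351 +0.87250]
t = (0.0142, 0.2414, 1.0299) m
M0: Pc = R·M0+t = (-0.03817, +0.35992, +1.04167); u = 713.3·(-0.03817)/1.04167 + 301.7 = 275.5610, v = 698.9·(+0.35992)/1.04167 + 227.3 = 468.7836
M1: Pc = R·M1+t = (+0.12075, +0.28228, +1.09237); u = 713.3·(+0.12075)/1.09237 + 301.7 = 380.5506, v = 698.9·(+0.28228)/1.09237 + 227.3 = 407.9028
M2: Pc = R·M2+t = (+0.06657, +0.12288, +1.01813); u = 713.3·(+0.06657)/1.01813 + 301.7 = 348.3405, v = 698.9·(+0.12288)/1.01813 + 227.3 = 311.6530
M3: Pc = R·M3+t = (-0.09235, +0.20052, +0.96743); u = 713.3·(-0.09235)/0.96743 + 301.7 = 233.6053, v = 698.9·(+0.20052)/0.96743 + 227.3 = 372.1619

c0=(275.56, 468.78) c1=(380.55, 407.90) c2=(348.34, 311.65) c3=(233.61, 372.16)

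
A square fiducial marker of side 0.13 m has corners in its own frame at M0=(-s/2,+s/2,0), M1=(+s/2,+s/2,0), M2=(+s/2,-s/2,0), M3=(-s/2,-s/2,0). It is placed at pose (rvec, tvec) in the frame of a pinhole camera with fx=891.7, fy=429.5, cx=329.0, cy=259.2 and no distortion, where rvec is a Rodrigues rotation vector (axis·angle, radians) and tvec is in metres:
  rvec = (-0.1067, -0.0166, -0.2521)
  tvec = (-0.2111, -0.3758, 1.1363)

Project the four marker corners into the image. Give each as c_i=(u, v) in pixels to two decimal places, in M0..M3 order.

Intrinsics K: fx=891.7, fy=429.5, cx=329.0, cy=259.2
Marker side s = 0.13 m; corners in marker frame (Z=0):
  M0 = (-0.0650, +0.0650, 0)
  M1 = (+0.0650, +0.0650, 0)
  M2 = (+0.0650, -0.0650, 0)
  M3 = (-0.0650, -0.0650, 0)
rvec = (-0.1067, -0.0166, -0.2521), |rvec| = θ = 0.27425 rad = 15.714°
Rodrigues: sinθ=0.27083, 1−cosθ=0.03737; R = I + sinθ·[k]× + (1−cosθ)·[k]×²:
    [+0.96828 +0.24983 -0.00303]
    [-0.24807 +0.96276 +0.10745]
    [+0.02976 -0.10329 +0.99421]
t = (-0.2111, -0.3758, 1.1363) m
M0: Pc = R·M0+t = (-0.25780, -0.29710, +1.12765); u = 891.7·(-0.25780)/1.12765 + 329.0 = 125.1430, v = 429.5·(-0.29710)/1.12765 + 259.2 = 146.0422
M1: Pc = R·M1+t = (-0.13192, -0.32934, +1.13152); u = 891.7·(-0.13192)/1.13152 + 329.0 = 225.0379, v = 429.5·(-0.32934)/1.13152 + 259.2 = 134.1880
M2: Pc = R·M2+t = (-0.16440, -0.45450, +1.14495); u = 891.7·(-0.16440)/1.14495 + 329.0 = 200.9628, v = 429.5·(-0.45450)/1.14495 + 259.2 = 88.7035
M3: Pc = R·M3+t = (-0.29028, -0.42226, +1.14108); u = 891.7·(-0.29028)/1.14108 + 329.0 = 102.1617, v = 429.5·(-0.42226)/1.14108 + 259.2 = 100.2641

c0=(125.14, 146.04) c1=(225.04, 134.19) c2=(200.96, 88.70) c3=(102.16, 100.26)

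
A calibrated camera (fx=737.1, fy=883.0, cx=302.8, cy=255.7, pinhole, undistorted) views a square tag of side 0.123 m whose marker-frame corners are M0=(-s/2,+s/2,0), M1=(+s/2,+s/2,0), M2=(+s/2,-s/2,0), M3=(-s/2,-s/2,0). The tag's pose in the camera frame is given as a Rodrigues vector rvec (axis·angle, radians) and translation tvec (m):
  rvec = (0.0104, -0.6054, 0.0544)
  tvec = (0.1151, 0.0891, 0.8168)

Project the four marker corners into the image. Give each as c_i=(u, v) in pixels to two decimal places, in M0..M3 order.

Intrinsics K: fx=737.1, fy=883.0, cx=302.8, cy=255.7
Marker side s = 0.123 m; corners in marker frame (Z=0):
  M0 = (-0.0615, +0.0615, 0)
  M1 = (+0.0615, +0.0615, 0)
  M2 = (+0.0615, -0.0615, 0)
  M3 = (-0.0615, -0.0615, 0)
rvec = (0.0104, -0.6054, 0.0544), |rvec| = θ = 0.60793 rad = 34.832°
Rodrigues: sinθ=0.57117, 1−cosθ=0.17917; R = I + sinθ·[k]× + (1−cosθ)·[k]×²:
    [+0.82089 -0.05416 -0.56852]
    [+0.04806 +0.99851 -0.02574]
    [+0.56907 -0.00619 +0.82227]
t = (0.1151, 0.0891, 0.8168) m
M0: Pc = R·M0+t = (+0.06128, +0.14755, +0.78142); u = 737.1·(+0.06128)/0.78142 + 302.8 = 360.6085, v = 883.0·(+0.14755)/0.78142 + 255.7 = 422.4337
M1: Pc = R·M1+t = (+0.16225, +0.15346, +0.85142); u = 737.1·(+0.16225)/0.85142 + 302.8 = 443.2683, v = 883.0·(+0.15346)/0.85142 + 255.7 = 414.8569
M2: Pc = R·M2+t = (+0.16892, +0.03065, +0.85218); u = 737.1·(+0.16892)/0.85218 + 302.8 = 448.9051, v = 883.0·(+0.03065)/0.85218 + 255.7 = 287.4555
M3: Pc = R·M3+t = (+0.06795, +0.02474, +0.78218); u = 737.1·(+0.06795)/0.78218 + 302.8 = 366.8303, v = 883.0·(+0.02474)/0.78218 + 255.7 = 283.6241

c0=(360.61, 422.43) c1=(443.27, 414.86) c2=(448.91, 287.46) c3=(366.83, 283.62)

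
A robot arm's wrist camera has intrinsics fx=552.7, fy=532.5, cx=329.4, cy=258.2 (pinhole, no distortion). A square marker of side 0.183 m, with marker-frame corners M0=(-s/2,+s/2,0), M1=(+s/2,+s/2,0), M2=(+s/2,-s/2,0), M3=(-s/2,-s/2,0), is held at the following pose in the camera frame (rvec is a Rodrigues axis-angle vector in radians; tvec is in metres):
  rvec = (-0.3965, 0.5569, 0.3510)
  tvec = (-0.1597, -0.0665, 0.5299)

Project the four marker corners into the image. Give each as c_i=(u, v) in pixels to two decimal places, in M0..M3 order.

c0=(60.86, 251.86) c1=(176.15, 296.04) c2=(276.11, 124.18) c3=(152.87, 113.10)

Intrinsics K: fx=552.7, fy=532.5, cx=329.4, cy=258.2
Marker side s = 0.183 m; corners in marker frame (Z=0):
  M0 = (-0.0915, +0.0915, 0)
  M1 = (+0.0915, +0.0915, 0)
  M2 = (+0.0915, -0.0915, 0)
  M3 = (-0.0915, -0.0915, 0)
rvec = (-0.3965, 0.5569, 0.3510), |rvec| = θ = 0.76847 rad = 44.030°
Rodrigues: sinθ=0.69504, 1−cosθ=0.28103; R = I + sinθ·[k]× + (1−cosθ)·[k]×²:
    [+0.79379 -0.42254 +0.43745]
    [+0.21238 +0.86656 +0.45163]
    [-0.56991 -0.26559 +0.77760]
t = (-0.1597, -0.0665, 0.5299) m
M0: Pc = R·M0+t = (-0.27099, -0.00664, +0.55775); u = 552.7·(-0.27099)/0.55775 + 329.4 = 60.8579, v = 532.5·(-0.00664)/0.55775 + 258.2 = 251.8580
M1: Pc = R·M1+t = (-0.12573, +0.03222, +0.45345); u = 552.7·(-0.12573)/0.45345 + 329.4 = 176.1502, v = 532.5·(+0.03222)/0.45345 + 258.2 = 296.0403
M2: Pc = R·M2+t = (-0.04841, -0.12636, +0.50205); u = 552.7·(-0.04841)/0.50205 + 329.4 = 276.1104, v = 532.5·(-0.12636)/0.50205 + 258.2 = 124.1802
M3: Pc = R·M3+t = (-0.19367, -0.16522, +0.60635); u = 552.7·(-0.19367)/0.60635 + 329.4 = 152.8661, v = 532.5·(-0.16522)/0.60635 + 258.2 = 113.0999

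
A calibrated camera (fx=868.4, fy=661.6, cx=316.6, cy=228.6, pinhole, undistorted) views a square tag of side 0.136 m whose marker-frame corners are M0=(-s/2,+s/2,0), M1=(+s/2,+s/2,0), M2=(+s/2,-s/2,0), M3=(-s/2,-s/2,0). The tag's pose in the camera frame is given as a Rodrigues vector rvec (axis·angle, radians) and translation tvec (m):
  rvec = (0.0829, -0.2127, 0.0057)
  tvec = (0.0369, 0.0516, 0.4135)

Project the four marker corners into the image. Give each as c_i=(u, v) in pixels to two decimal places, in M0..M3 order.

Intrinsics K: fx=868.4, fy=661.6, cx=316.6, cy=228.6
Marker side s = 0.136 m; corners in marker frame (Z=0):
  M0 = (-0.0680, +0.0680, 0)
  M1 = (+0.0680, +0.0680, 0)
  M2 = (+0.0680, -0.0680, 0)
  M3 = (-0.0680, -0.0680, 0)
rvec = (0.0829, -0.2127, 0.0057), |rvec| = θ = 0.22836 rad = 13.084°
Rodrigues: sinθ=0.22638, 1−cosθ=0.02596; R = I + sinθ·[k]× + (1−cosθ)·[k]×²:
    [+0.97746 -0.01443 -0.21062]
    [-0.00313 +0.99656 -0.08278]
    [+0.21109 +0.08158 +0.97406]
t = (0.0369, 0.0516, 0.4135) m
M0: Pc = R·M0+t = (-0.03055, +0.11958, +0.40469); u = 868.4·(-0.03055)/0.40469 + 316.6 = 251.0483, v = 661.6·(+0.11958)/0.40469 + 228.6 = 424.0899
M1: Pc = R·M1+t = (+0.10239, +0.11915, +0.43340); u = 868.4·(+0.10239)/0.43340 + 316.6 = 521.7497, v = 661.6·(+0.11915)/0.43340 + 228.6 = 410.4914
M2: Pc = R·M2+t = (+0.10435, -0.01638, +0.42231); u = 868.4·(+0.10435)/0.42231 + 316.6 = 531.1744, v = 661.6·(-0.01638)/0.42231 + 228.6 = 202.9402
M3: Pc = R·M3+t = (-0.02859, -0.01595, +0.39360); u = 868.4·(-0.02859)/0.39360 + 316.6 = 253.5300, v = 661.6·(-0.01595)/0.39360 + 228.6 = 201.7836

c0=(251.05, 424.09) c1=(521.75, 410.49) c2=(531.17, 202.94) c3=(253.53, 201.78)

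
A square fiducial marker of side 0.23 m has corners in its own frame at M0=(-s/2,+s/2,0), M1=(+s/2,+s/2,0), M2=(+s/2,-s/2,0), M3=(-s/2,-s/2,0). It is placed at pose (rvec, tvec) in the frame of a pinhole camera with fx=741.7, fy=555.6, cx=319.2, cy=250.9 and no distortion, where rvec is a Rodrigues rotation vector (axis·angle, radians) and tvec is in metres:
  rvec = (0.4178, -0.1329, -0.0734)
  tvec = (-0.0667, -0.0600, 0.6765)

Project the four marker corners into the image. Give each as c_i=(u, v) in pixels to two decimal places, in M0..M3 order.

Intrinsics K: fx=741.7, fy=555.6, cx=319.2, cy=250.9
Marker side s = 0.23 m; corners in marker frame (Z=0):
  M0 = (-0.1150, +0.1150, 0)
  M1 = (+0.1150, +0.1150, 0)
  M2 = (+0.1150, -0.1150, 0)
  M3 = (-0.1150, -0.1150, 0)
rvec = (0.4178, -0.1329, -0.0734), |rvec| = θ = 0.44453 rad = 25.470°
Rodrigues: sinθ=0.43003, 1−cosθ=0.09719; R = I + sinθ·[k]× + (1−cosθ)·[k]×²:
    [+0.98866 +0.04370 -0.14365]
    [-0.09832 +0.91150 -0.39938]
    [+0.11348 +0.40897 +0.90546]
t = (-0.0667, -0.0600, 0.6765) m
M0: Pc = R·M0+t = (-0.17537, +0.05613, +0.71048); u = 741.7·(-0.17537)/0.71048 + 319.2 = 136.1231, v = 555.6·(+0.05613)/0.71048 + 250.9 = 294.7929
M1: Pc = R·M1+t = (+0.05202, +0.03352, +0.73658); u = 741.7·(+0.05202)/0.73658 + 319.2 = 371.5830, v = 555.6·(+0.03352)/0.73658 + 250.9 = 276.1811
M2: Pc = R·M2+t = (+0.04197, -0.17613, +0.64252); u = 741.7·(+0.04197)/0.64252 + 319.2 = 367.6499, v = 555.6·(-0.17613)/0.64252 + 250.9 = 98.5977
M3: Pc = R·M3+t = (-0.18542, -0.15352, +0.61642); u = 741.7·(-0.18542)/0.61642 + 319.2 = 96.0928, v = 555.6·(-0.15352)/0.61642 + 250.9 = 112.5301

c0=(136.12, 294.79) c1=(371.58, 276.18) c2=(367.65, 98.60) c3=(96.09, 112.53)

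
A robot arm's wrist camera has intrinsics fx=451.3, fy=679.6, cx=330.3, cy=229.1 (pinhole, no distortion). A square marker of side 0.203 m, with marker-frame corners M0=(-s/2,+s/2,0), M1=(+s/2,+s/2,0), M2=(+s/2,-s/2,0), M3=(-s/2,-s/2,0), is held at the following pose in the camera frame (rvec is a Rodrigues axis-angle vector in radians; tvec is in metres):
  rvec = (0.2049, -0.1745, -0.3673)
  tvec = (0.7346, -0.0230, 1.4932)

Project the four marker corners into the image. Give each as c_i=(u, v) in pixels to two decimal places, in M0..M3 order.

Intrinsics K: fx=451.3, fy=679.6, cx=330.3, cy=229.1
Marker side s = 0.203 m; corners in marker frame (Z=0):
  M0 = (-0.1015, +0.1015, 0)
  M1 = (+0.1015, +0.1015, 0)
  M2 = (+0.1015, -0.1015, 0)
  M3 = (-0.1015, -0.1015, 0)
rvec = (0.2049, -0.1745, -0.3673), |rvec| = θ = 0.45535 rad = 26.090°
Rodrigues: sinθ=0.43978, 1−cosθ=0.10189; R = I + sinθ·[k]× + (1−cosθ)·[k]×²:
    [+0.91874 +0.33717 -0.20552]
    [-0.37231 +0.91307 -0.16640]
    [+0.13155 +0.22939 +0.96440]
t = (0.7346, -0.0230, 1.4932) m
M0: Pc = R·M0+t = (+0.67557, +0.10747, +1.50313); u = 451.3·(+0.67557)/1.50313 + 330.3 = 533.1333, v = 679.6·(+0.10747)/1.50313 + 229.1 = 277.6879
M1: Pc = R·M1+t = (+0.86207, +0.03189, +1.52984); u = 451.3·(+0.86207)/1.52984 + 330.3 = 584.6112, v = 679.6·(+0.03189)/1.52984 + 229.1 = 243.2654
M2: Pc = R·M2+t = (+0.79363, -0.15347, +1.48327); u = 451.3·(+0.79363)/1.48327 + 330.3 = 571.7700, v = 679.6·(-0.15347)/1.48327 + 229.1 = 158.7854
M3: Pc = R·M3+t = (+0.60713, -0.07789, +1.45656); u = 451.3·(+0.60713)/1.45656 + 330.3 = 518.4109, v = 679.6·(-0.07789)/1.45656 + 229.1 = 192.7595

c0=(533.13, 277.69) c1=(584.61, 243.27) c2=(571.77, 158.79) c3=(518.41, 192.76)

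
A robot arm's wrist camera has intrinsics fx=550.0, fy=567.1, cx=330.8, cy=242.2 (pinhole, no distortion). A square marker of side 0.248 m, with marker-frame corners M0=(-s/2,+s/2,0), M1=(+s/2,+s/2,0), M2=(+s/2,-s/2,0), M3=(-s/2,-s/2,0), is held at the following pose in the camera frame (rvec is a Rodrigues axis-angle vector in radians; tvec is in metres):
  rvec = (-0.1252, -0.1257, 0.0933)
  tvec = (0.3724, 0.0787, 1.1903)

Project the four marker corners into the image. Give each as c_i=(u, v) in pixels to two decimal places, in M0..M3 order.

c0=(444.37, 334.51) c1=(554.87, 344.11) c2=(558.42, 227.65) c3=(451.00, 215.43)

Intrinsics K: fx=550.0, fy=567.1, cx=330.8, cy=242.2
Marker side s = 0.248 m; corners in marker frame (Z=0):
  M0 = (-0.1240, +0.1240, 0)
  M1 = (+0.1240, +0.1240, 0)
  M2 = (+0.1240, -0.1240, 0)
  M3 = (-0.1240, -0.1240, 0)
rvec = (-0.1252, -0.1257, 0.0933), |rvec| = θ = 0.20045 rad = 11.485°
Rodrigues: sinθ=0.19911, 1−cosθ=0.02002; R = I + sinθ·[k]× + (1−cosθ)·[k]×²:
    [+0.98779 -0.08483 -0.13068]
    [+0.10052 +0.98785 +0.11852]
    [+0.11904 -0.13021 +0.98431]
t = (0.3724, 0.0787, 1.1903) m
M0: Pc = R·M0+t = (+0.23939, +0.18873, +1.15939); u = 550.0·(+0.23939)/1.15939 + 330.8 = 444.3656, v = 567.1·(+0.18873)/1.15939 + 242.2 = 334.5140
M1: Pc = R·M1+t = (+0.48437, +0.21366, +1.18892); u = 550.0·(+0.48437)/1.18892 + 330.8 = 554.8711, v = 567.1·(+0.21366)/1.18892 + 242.2 = 344.1125
M2: Pc = R·M2+t = (+0.50541, -0.03133, +1.22121); u = 550.0·(+0.50541)/1.22121 + 330.8 = 558.4215, v = 567.1·(-0.03133)/1.22121 + 242.2 = 227.6515
M3: Pc = R·M3+t = (+0.26043, -0.05626, +1.19168); u = 550.0·(+0.26043)/1.19168 + 330.8 = 450.9983, v = 567.1·(-0.05626)/1.19168 + 242.2 = 215.4280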